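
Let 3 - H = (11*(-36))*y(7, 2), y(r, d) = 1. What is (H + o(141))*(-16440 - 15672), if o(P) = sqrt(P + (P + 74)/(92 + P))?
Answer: -12812688 - 64224*sqrt(1926211)/233 ≈ -1.3195e+7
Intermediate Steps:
o(P) = sqrt(P + (74 + P)/(92 + P))
H = 399 (H = 3 - 11*(-36) = 3 - (-396) = 3 - 1*(-396) = 3 + 396 = 399)
(H + o(141))*(-16440 - 15672) = (399 + sqrt((74 + 141 + 141*(92 + 141))/(92 + 141)))*(-16440 - 15672) = (399 + sqrt((74 + 141 + 141*233)/233))*(-32112) = (399 + sqrt((74 + 141 + 32853)/233))*(-32112) = (399 + sqrt((1/233)*33068))*(-32112) = (399 + sqrt(33068/233))*(-32112) = (399 + 2*sqrt(1926211)/233)*(-32112) = -12812688 - 64224*sqrt(1926211)/233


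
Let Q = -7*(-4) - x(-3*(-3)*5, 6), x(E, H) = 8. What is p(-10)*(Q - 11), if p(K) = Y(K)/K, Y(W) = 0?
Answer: 0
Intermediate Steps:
Q = 20 (Q = -7*(-4) - 1*8 = 28 - 8 = 20)
p(K) = 0 (p(K) = 0/K = 0)
p(-10)*(Q - 11) = 0*(20 - 11) = 0*9 = 0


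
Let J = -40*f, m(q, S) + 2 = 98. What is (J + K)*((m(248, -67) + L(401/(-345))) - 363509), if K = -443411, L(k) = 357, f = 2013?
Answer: 190216293136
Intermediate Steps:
m(q, S) = 96 (m(q, S) = -2 + 98 = 96)
J = -80520 (J = -40*2013 = -80520)
(J + K)*((m(248, -67) + L(401/(-345))) - 363509) = (-80520 - 443411)*((96 + 357) - 363509) = -523931*(453 - 363509) = -523931*(-363056) = 190216293136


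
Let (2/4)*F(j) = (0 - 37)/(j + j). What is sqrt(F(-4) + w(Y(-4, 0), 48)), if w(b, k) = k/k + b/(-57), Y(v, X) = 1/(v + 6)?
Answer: sqrt(133095)/114 ≈ 3.2002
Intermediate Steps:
F(j) = -37/j (F(j) = 2*((0 - 37)/(j + j)) = 2*(-37*1/(2*j)) = 2*(-37/(2*j)) = -37/j)
Y(v, X) = 1/(6 + v)
w(b, k) = 1 - b/57 (w(b, k) = 1 + b*(-1/57) = 1 - b/57)
sqrt(F(-4) + w(Y(-4, 0), 48)) = sqrt(-37/(-4) + (1 - 1/(57*(6 - 4)))) = sqrt(-37*(-1/4) + (1 - 1/57/2)) = sqrt(37/4 + (1 - 1/57*1/2)) = sqrt(37/4 + (1 - 1/114)) = sqrt(37/4 + 113/114) = sqrt(2335/228) = sqrt(133095)/114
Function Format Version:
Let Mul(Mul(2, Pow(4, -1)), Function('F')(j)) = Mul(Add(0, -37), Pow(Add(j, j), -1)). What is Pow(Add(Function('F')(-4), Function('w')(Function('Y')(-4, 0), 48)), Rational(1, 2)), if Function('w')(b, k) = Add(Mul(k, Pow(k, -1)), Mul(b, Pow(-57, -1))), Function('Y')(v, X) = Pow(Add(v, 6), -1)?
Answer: Mul(Rational(1, 114), Pow(133095, Rational(1, 2))) ≈ 3.2002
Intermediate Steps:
Function('F')(j) = Mul(-37, Pow(j, -1)) (Function('F')(j) = Mul(2, Mul(Add(0, -37), Pow(Add(j, j), -1))) = Mul(2, Mul(-37, Pow(Mul(2, j), -1))) = Mul(2, Mul(-37, Mul(Rational(1, 2), Pow(j, -1)))) = Mul(2, Mul(Rational(-37, 2), Pow(j, -1))) = Mul(-37, Pow(j, -1)))
Function('Y')(v, X) = Pow(Add(6, v), -1)
Function('w')(b, k) = Add(1, Mul(Rational(-1, 57), b)) (Function('w')(b, k) = Add(1, Mul(b, Rational(-1, 57))) = Add(1, Mul(Rational(-1, 57), b)))
Pow(Add(Function('F')(-4), Function('w')(Function('Y')(-4, 0), 48)), Rational(1, 2)) = Pow(Add(Mul(-37, Pow(-4, -1)), Add(1, Mul(Rational(-1, 57), Pow(Add(6, -4), -1)))), Rational(1, 2)) = Pow(Add(Mul(-37, Rational(-1, 4)), Add(1, Mul(Rational(-1, 57), Pow(2, -1)))), Rational(1, 2)) = Pow(Add(Rational(37, 4), Add(1, Mul(Rational(-1, 57), Rational(1, 2)))), Rational(1, 2)) = Pow(Add(Rational(37, 4), Add(1, Rational(-1, 114))), Rational(1, 2)) = Pow(Add(Rational(37, 4), Rational(113, 114)), Rational(1, 2)) = Pow(Rational(2335, 228), Rational(1, 2)) = Mul(Rational(1, 114), Pow(133095, Rational(1, 2)))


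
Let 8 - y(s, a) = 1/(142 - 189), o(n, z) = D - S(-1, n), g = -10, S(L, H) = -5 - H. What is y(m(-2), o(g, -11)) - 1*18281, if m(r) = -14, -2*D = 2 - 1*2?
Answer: -858830/47 ≈ -18273.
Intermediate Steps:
D = 0 (D = -(2 - 1*2)/2 = -(2 - 2)/2 = -½*0 = 0)
o(n, z) = 5 + n (o(n, z) = 0 - (-5 - n) = 0 + (5 + n) = 5 + n)
y(s, a) = 377/47 (y(s, a) = 8 - 1/(142 - 189) = 8 - 1/(-47) = 8 - 1*(-1/47) = 8 + 1/47 = 377/47)
y(m(-2), o(g, -11)) - 1*18281 = 377/47 - 1*18281 = 377/47 - 18281 = -858830/47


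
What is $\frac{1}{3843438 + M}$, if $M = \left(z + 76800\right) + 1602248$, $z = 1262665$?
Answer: $\frac{1}{6785151} \approx 1.4738 \cdot 10^{-7}$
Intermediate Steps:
$M = 2941713$ ($M = \left(1262665 + 76800\right) + 1602248 = 1339465 + 1602248 = 2941713$)
$\frac{1}{3843438 + M} = \frac{1}{3843438 + 2941713} = \frac{1}{6785151}$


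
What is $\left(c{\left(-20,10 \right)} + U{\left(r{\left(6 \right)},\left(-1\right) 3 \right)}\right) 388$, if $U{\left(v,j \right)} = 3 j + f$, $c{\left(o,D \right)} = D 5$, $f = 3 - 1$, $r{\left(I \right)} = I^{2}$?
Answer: $16684$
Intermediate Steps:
$f = 2$ ($f = 3 - 1 = 2$)
$c{\left(o,D \right)} = 5 D$
$U{\left(v,j \right)} = 2 + 3 j$ ($U{\left(v,j \right)} = 3 j + 2 = 2 + 3 j$)
$\left(c{\left(-20,10 \right)} + U{\left(r{\left(6 \right)},\left(-1\right) 3 \right)}\right) 388 = \left(5 \cdot 10 + \left(2 + 3 \left(\left(-1\right) 3\right)\right)\right) 388 = \left(50 + \left(2 + 3 \left(-3\right)\right)\right) 388 = \left(50 + \left(2 - 9\right)\right) 388 = \left(50 - 7\right) 388 = 43 \cdot 388 = 16684$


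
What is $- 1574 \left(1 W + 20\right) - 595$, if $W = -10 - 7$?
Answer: $-5317$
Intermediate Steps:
$W = -17$
$- 1574 \left(1 W + 20\right) - 595 = - 1574 \left(1 \left(-17\right) + 20\right) - 595 = - 1574 \left(-17 + 20\right) - 595 = \left(-1574\right) 3 - 595 = -4722 - 595 = -5317$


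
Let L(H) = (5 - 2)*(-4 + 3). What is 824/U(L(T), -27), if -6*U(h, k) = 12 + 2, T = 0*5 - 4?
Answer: -2472/7 ≈ -353.14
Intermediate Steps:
T = -4 (T = 0 - 4 = -4)
L(H) = -3 (L(H) = 3*(-1) = -3)
U(h, k) = -7/3 (U(h, k) = -(12 + 2)/6 = -⅙*14 = -7/3)
824/U(L(T), -27) = 824/(-7/3) = 824*(-3/7) = -2472/7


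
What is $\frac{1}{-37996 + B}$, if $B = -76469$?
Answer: $- \frac{1}{114465} \approx -8.7363 \cdot 10^{-6}$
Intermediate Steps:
$\frac{1}{-37996 + B} = \frac{1}{-37996 - 76469} = \frac{1}{-114465} = - \frac{1}{114465}$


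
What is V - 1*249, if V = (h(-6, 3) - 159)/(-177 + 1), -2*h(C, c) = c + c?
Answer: -21831/88 ≈ -248.08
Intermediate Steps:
h(C, c) = -c (h(C, c) = -(c + c)/2 = -c)
V = 81/88 (V = (-1*3 - 159)/(-177 + 1) = (-3 - 159)/(-176) = -162*(-1/176) = 81/88 ≈ 0.92045)
V - 1*249 = 81/88 - 1*249 = 81/88 - 249 = -21831/88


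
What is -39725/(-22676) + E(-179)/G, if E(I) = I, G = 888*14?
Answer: 122450549/70477008 ≈ 1.7375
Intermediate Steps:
G = 12432
-39725/(-22676) + E(-179)/G = -39725/(-22676) - 179/12432 = -39725*(-1/22676) - 179*1/12432 = 39725/22676 - 179/12432 = 122450549/70477008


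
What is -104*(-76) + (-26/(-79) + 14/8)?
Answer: 2498321/316 ≈ 7906.1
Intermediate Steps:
-104*(-76) + (-26/(-79) + 14/8) = 7904 + (-26*(-1/79) + 14*(⅛)) = 7904 + (26/79 + 7/4) = 7904 + 657/316 = 2498321/316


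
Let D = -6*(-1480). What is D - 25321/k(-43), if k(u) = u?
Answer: 407161/43 ≈ 9468.9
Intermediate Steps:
D = 8880
D - 25321/k(-43) = 8880 - 25321/(-43) = 8880 - 25321*(-1)/43 = 8880 - 1*(-25321/43) = 8880 + 25321/43 = 407161/43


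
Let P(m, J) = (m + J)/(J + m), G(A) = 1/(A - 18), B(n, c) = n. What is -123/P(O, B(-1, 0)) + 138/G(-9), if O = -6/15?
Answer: -3849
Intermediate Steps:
G(A) = 1/(-18 + A)
O = -⅖ (O = -6*1/15 = -⅖ ≈ -0.40000)
P(m, J) = 1 (P(m, J) = (J + m)/(J + m) = 1)
-123/P(O, B(-1, 0)) + 138/G(-9) = -123/1 + 138/(1/(-18 - 9)) = -123*1 + 138/(1/(-27)) = -123 + 138/(-1/27) = -123 + 138*(-27) = -123 - 3726 = -3849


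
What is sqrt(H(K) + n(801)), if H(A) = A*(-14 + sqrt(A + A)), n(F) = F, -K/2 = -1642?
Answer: sqrt(-45175 + 6568*sqrt(1642)) ≈ 470.08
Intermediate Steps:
K = 3284 (K = -2*(-1642) = 3284)
H(A) = A*(-14 + sqrt(2)*sqrt(A)) (H(A) = A*(-14 + sqrt(2*A)) = A*(-14 + sqrt(2)*sqrt(A)))
sqrt(H(K) + n(801)) = sqrt((-14*3284 + sqrt(2)*3284**(3/2)) + 801) = sqrt((-45976 + sqrt(2)*(6568*sqrt(821))) + 801) = sqrt((-45976 + 6568*sqrt(1642)) + 801) = sqrt(-45175 + 6568*sqrt(1642))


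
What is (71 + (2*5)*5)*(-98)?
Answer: -11858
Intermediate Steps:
(71 + (2*5)*5)*(-98) = (71 + 10*5)*(-98) = (71 + 50)*(-98) = 121*(-98) = -11858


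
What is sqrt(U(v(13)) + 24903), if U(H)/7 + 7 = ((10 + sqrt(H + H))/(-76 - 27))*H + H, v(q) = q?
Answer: sqrt(264547775 - 9373*sqrt(26))/103 ≈ 157.90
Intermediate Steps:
U(H) = -49 + 7*H + 7*H*(-10/103 - sqrt(2)*sqrt(H)/103) (U(H) = -49 + 7*(((10 + sqrt(H + H))/(-76 - 27))*H + H) = -49 + 7*(((10 + sqrt(2*H))/(-103))*H + H) = -49 + 7*(((10 + sqrt(2)*sqrt(H))*(-1/103))*H + H) = -49 + 7*((-10/103 - sqrt(2)*sqrt(H)/103)*H + H) = -49 + 7*(H*(-10/103 - sqrt(2)*sqrt(H)/103) + H) = -49 + 7*(H + H*(-10/103 - sqrt(2)*sqrt(H)/103)) = -49 + (7*H + 7*H*(-10/103 - sqrt(2)*sqrt(H)/103)) = -49 + 7*H + 7*H*(-10/103 - sqrt(2)*sqrt(H)/103))
sqrt(U(v(13)) + 24903) = sqrt((-49 + (651/103)*13 - 7*sqrt(2)*13**(3/2)/103) + 24903) = sqrt((-49 + 8463/103 - 7*sqrt(2)*13*sqrt(13)/103) + 24903) = sqrt((-49 + 8463/103 - 91*sqrt(26)/103) + 24903) = sqrt((3416/103 - 91*sqrt(26)/103) + 24903) = sqrt(2568425/103 - 91*sqrt(26)/103)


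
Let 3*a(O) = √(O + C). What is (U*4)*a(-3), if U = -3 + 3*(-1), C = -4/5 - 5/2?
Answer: -12*I*√70/5 ≈ -20.08*I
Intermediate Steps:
C = -33/10 (C = -4*⅕ - 5*½ = -⅘ - 5/2 = -33/10 ≈ -3.3000)
a(O) = √(-33/10 + O)/3 (a(O) = √(O - 33/10)/3 = √(-33/10 + O)/3)
U = -6 (U = -3 - 3 = -6)
(U*4)*a(-3) = (-6*4)*(√(-330 + 100*(-3))/30) = -4*√(-330 - 300)/5 = -4*√(-630)/5 = -4*3*I*√70/5 = -12*I*√70/5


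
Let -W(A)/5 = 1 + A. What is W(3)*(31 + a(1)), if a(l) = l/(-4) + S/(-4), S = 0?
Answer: -615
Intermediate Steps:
W(A) = -5 - 5*A (W(A) = -5*(1 + A) = -5 - 5*A)
a(l) = -l/4 (a(l) = l/(-4) + 0/(-4) = l*(-1/4) + 0*(-1/4) = -l/4 + 0 = -l/4)
W(3)*(31 + a(1)) = (-5 - 5*3)*(31 - 1/4*1) = (-5 - 15)*(31 - 1/4) = -20*123/4 = -615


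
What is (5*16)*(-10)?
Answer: -800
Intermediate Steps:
(5*16)*(-10) = 80*(-10) = -800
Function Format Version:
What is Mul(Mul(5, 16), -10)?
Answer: -800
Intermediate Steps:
Mul(Mul(5, 16), -10) = Mul(80, -10) = -800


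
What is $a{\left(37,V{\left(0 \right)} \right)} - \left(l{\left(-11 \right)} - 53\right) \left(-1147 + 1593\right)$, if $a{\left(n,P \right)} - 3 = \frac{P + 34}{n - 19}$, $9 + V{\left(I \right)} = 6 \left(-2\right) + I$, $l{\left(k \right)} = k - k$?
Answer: $\frac{425551}{18} \approx 23642.0$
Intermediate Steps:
$l{\left(k \right)} = 0$
$V{\left(I \right)} = -21 + I$ ($V{\left(I \right)} = -9 + \left(6 \left(-2\right) + I\right) = -9 + \left(-12 + I\right) = -21 + I$)
$a{\left(n,P \right)} = 3 + \frac{34 + P}{-19 + n}$ ($a{\left(n,P \right)} = 3 + \frac{P + 34}{n - 19} = 3 + \frac{34 + P}{-19 + n}$)
$a{\left(37,V{\left(0 \right)} \right)} - \left(l{\left(-11 \right)} - 53\right) \left(-1147 + 1593\right) = \frac{-23 + \left(-21 + 0\right) + 3 \cdot 37}{-19 + 37} - \left(0 - 53\right) \left(-1147 + 1593\right) = \frac{-23 - 21 + 111}{18} - \left(-53\right) 446 = \frac{1}{18} \cdot 67 - -23638 = \frac{67}{18} + 23638 = \frac{425551}{18}$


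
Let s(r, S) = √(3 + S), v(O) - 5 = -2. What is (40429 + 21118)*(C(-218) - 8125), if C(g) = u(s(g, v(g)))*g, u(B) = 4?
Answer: -553738359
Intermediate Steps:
v(O) = 3 (v(O) = 5 - 2 = 3)
C(g) = 4*g
(40429 + 21118)*(C(-218) - 8125) = (40429 + 21118)*(4*(-218) - 8125) = 61547*(-872 - 8125) = 61547*(-8997) = -553738359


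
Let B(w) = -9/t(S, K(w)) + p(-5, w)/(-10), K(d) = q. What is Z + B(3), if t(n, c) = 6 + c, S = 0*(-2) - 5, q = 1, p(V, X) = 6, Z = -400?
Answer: -14066/35 ≈ -401.89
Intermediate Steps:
S = -5 (S = 0 - 5 = -5)
K(d) = 1
B(w) = -66/35 (B(w) = -9/(6 + 1) + 6/(-10) = -9/7 + 6*(-1/10) = -9*1/7 - 3/5 = -9/7 - 3/5 = -66/35)
Z + B(3) = -400 - 66/35 = -14066/35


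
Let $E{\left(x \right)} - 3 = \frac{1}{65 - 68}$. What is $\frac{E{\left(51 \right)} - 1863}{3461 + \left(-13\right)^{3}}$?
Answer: $- \frac{5581}{3792} \approx -1.4718$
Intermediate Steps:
$E{\left(x \right)} = \frac{8}{3}$ ($E{\left(x \right)} = 3 + \frac{1}{65 - 68} = 3 + \frac{1}{-3} = 3 - \frac{1}{3} = \frac{8}{3}$)
$\frac{E{\left(51 \right)} - 1863}{3461 + \left(-13\right)^{3}} = \frac{\frac{8}{3} - 1863}{3461 + \left(-13\right)^{3}} = - \frac{5581}{3 \left(3461 - 2197\right)} = - \frac{5581}{3 \cdot 1264} = \left(- \frac{5581}{3}\right) \frac{1}{1264} = - \frac{5581}{3792}$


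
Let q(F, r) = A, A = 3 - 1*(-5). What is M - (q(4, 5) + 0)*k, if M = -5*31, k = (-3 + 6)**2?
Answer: -227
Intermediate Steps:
A = 8 (A = 3 + 5 = 8)
k = 9 (k = 3**2 = 9)
q(F, r) = 8
M = -155
M - (q(4, 5) + 0)*k = -155 - (8 + 0)*9 = -155 - 8*9 = -155 - 1*72 = -155 - 72 = -227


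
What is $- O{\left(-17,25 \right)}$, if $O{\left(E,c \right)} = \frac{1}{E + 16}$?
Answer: $1$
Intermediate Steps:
$O{\left(E,c \right)} = \frac{1}{16 + E}$
$- O{\left(-17,25 \right)} = - \frac{1}{16 - 17} = - \frac{1}{-1} = \left(-1\right) \left(-1\right) = 1$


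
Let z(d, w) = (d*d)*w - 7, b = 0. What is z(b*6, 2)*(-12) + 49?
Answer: 133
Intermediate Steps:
z(d, w) = -7 + w*d² (z(d, w) = d²*w - 7 = w*d² - 7 = -7 + w*d²)
z(b*6, 2)*(-12) + 49 = (-7 + 2*(0*6)²)*(-12) + 49 = (-7 + 2*0²)*(-12) + 49 = (-7 + 2*0)*(-12) + 49 = (-7 + 0)*(-12) + 49 = -7*(-12) + 49 = 84 + 49 = 133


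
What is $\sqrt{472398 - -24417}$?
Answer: $\sqrt{496815} \approx 704.85$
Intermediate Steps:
$\sqrt{472398 - -24417} = \sqrt{472398 + \left(-220 + 24637\right)} = \sqrt{472398 + 24417} = \sqrt{496815}$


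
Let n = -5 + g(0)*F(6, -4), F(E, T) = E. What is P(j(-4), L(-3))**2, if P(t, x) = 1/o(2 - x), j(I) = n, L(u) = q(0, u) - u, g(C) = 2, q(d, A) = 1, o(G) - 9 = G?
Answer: 1/49 ≈ 0.020408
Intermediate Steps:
o(G) = 9 + G
n = 7 (n = -5 + 2*6 = -5 + 12 = 7)
L(u) = 1 - u
j(I) = 7
P(t, x) = 1/(11 - x) (P(t, x) = 1/(9 + (2 - x)) = 1/(11 - x))
P(j(-4), L(-3))**2 = (-1/(-11 + (1 - 1*(-3))))**2 = (-1/(-11 + (1 + 3)))**2 = (-1/(-11 + 4))**2 = (-1/(-7))**2 = (-1*(-1/7))**2 = (1/7)**2 = 1/49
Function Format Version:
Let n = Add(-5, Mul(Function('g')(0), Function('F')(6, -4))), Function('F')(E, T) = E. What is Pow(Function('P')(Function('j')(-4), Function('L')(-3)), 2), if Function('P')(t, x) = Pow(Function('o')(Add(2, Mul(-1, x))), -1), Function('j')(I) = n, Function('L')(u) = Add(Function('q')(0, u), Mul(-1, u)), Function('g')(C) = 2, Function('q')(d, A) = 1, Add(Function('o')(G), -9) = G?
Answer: Rational(1, 49) ≈ 0.020408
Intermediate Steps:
Function('o')(G) = Add(9, G)
n = 7 (n = Add(-5, Mul(2, 6)) = Add(-5, 12) = 7)
Function('L')(u) = Add(1, Mul(-1, u))
Function('j')(I) = 7
Function('P')(t, x) = Pow(Add(11, Mul(-1, x)), -1) (Function('P')(t, x) = Pow(Add(9, Add(2, Mul(-1, x))), -1) = Pow(Add(11, Mul(-1, x)), -1))
Pow(Function('P')(Function('j')(-4), Function('L')(-3)), 2) = Pow(Mul(-1, Pow(Add(-11, Add(1, Mul(-1, -3))), -1)), 2) = Pow(Mul(-1, Pow(Add(-11, Add(1, 3)), -1)), 2) = Pow(Mul(-1, Pow(Add(-11, 4), -1)), 2) = Pow(Mul(-1, Pow(-7, -1)), 2) = Pow(Mul(-1, Rational(-1, 7)), 2) = Pow(Rational(1, 7), 2) = Rational(1, 49)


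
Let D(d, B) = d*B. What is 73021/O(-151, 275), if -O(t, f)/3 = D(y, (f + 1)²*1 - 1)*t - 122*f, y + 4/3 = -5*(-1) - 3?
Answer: 73021/23105500 ≈ 0.0031603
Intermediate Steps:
y = ⅔ (y = -4/3 + (-5*(-1) - 3) = -4/3 + (5 - 3) = -4/3 + 2 = ⅔ ≈ 0.66667)
D(d, B) = B*d
O(t, f) = 366*f - 3*t*(-⅔ + 2*(1 + f)²/3) (O(t, f) = -3*((((f + 1)²*1 - 1)*(⅔))*t - 122*f) = -3*((((1 + f)²*1 - 1)*(⅔))*t - 122*f) = -3*((((1 + f)² - 1)*(⅔))*t - 122*f) = -3*(((-1 + (1 + f)²)*(⅔))*t - 122*f) = -3*((-⅔ + 2*(1 + f)²/3)*t - 122*f) = -3*(t*(-⅔ + 2*(1 + f)²/3) - 122*f) = -3*(-122*f + t*(-⅔ + 2*(1 + f)²/3)) = 366*f - 3*t*(-⅔ + 2*(1 + f)²/3))
73021/O(-151, 275) = 73021/((2*275*(183 - 1*(-151)*(2 + 275)))) = 73021/((2*275*(183 - 1*(-151)*277))) = 73021/((2*275*(183 + 41827))) = 73021/((2*275*42010)) = 73021/23105500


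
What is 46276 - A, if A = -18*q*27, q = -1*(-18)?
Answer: 55024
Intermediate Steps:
q = 18
A = -8748 (A = -18*18*27 = -324*27 = -8748)
46276 - A = 46276 - 1*(-8748) = 46276 + 8748 = 55024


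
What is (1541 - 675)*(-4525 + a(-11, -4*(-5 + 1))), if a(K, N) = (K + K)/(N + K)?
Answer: -19612302/5 ≈ -3.9225e+6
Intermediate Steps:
a(K, N) = 2*K/(K + N) (a(K, N) = (2*K)/(K + N) = 2*K/(K + N))
(1541 - 675)*(-4525 + a(-11, -4*(-5 + 1))) = (1541 - 675)*(-4525 + 2*(-11)/(-11 - 4*(-5 + 1))) = 866*(-4525 + 2*(-11)/(-11 - 4*(-4))) = 866*(-4525 + 2*(-11)/(-11 + 16)) = 866*(-4525 + 2*(-11)/5) = 866*(-4525 + 2*(-11)*(1/5)) = 866*(-4525 - 22/5) = 866*(-22647/5) = -19612302/5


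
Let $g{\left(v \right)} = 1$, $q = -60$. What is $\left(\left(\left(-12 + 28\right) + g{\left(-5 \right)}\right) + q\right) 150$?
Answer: $-6450$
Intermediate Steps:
$\left(\left(\left(-12 + 28\right) + g{\left(-5 \right)}\right) + q\right) 150 = \left(\left(\left(-12 + 28\right) + 1\right) - 60\right) 150 = \left(\left(16 + 1\right) - 60\right) 150 = \left(17 - 60\right) 150 = \left(-43\right) 150 = -6450$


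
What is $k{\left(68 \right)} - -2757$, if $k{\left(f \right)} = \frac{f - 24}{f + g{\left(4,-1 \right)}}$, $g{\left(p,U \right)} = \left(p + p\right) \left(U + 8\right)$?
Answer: $\frac{85478}{31} \approx 2757.4$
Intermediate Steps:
$g{\left(p,U \right)} = 2 p \left(8 + U\right)$
$k{\left(f \right)} = \frac{-24 + f}{56 + f}$ ($k{\left(f \right)} = \frac{f - 24}{f + 2 \cdot 4 \left(8 - 1\right)} = \frac{-24 + f}{f + 2 \cdot 4 \cdot 7} = \frac{-24 + f}{f + 56} = \frac{-24 + f}{56 + f}$)
$k{\left(68 \right)} - -2757 = \frac{-24 + 68}{56 + 68} - -2757 = \frac{1}{124} \cdot 44 + 2757 = \frac{11}{31} + 2757 = \frac{85478}{31}$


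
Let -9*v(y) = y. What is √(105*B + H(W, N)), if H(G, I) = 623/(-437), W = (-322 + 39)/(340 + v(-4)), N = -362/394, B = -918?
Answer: I*√18407774161/437 ≈ 310.47*I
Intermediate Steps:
v(y) = -y/9
N = -181/197 (N = -362*1/394 = -181/197 ≈ -0.91878)
W = -2547/3064 (W = (-322 + 39)/(340 - ⅑*(-4)) = -283/(340 + 4/9) = -283/3064/9 = -283*9/3064 = -2547/3064 ≈ -0.83127)
H(G, I) = -623/437 (H(G, I) = 623*(-1/437) = -623/437)
√(105*B + H(W, N)) = √(105*(-918) - 623/437) = √(-96390 - 623/437) = √(-42123053/437) = I*√18407774161/437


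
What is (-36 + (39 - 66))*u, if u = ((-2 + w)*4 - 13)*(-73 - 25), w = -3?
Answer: -203742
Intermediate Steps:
u = 3234 (u = ((-2 - 3)*4 - 13)*(-73 - 25) = (-5*4 - 13)*(-98) = (-20 - 13)*(-98) = -33*(-98) = 3234)
(-36 + (39 - 66))*u = (-36 + (39 - 66))*3234 = (-36 - 27)*3234 = -63*3234 = -203742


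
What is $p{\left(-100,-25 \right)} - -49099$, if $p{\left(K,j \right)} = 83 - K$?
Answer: $49282$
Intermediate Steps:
$p{\left(-100,-25 \right)} - -49099 = \left(83 - -100\right) - -49099 = \left(83 + 100\right) + 49099 = 183 + 49099 = 49282$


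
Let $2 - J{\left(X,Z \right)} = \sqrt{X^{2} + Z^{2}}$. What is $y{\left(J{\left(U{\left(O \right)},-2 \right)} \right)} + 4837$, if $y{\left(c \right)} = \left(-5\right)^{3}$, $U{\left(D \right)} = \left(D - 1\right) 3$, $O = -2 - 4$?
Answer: $4712$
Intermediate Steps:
$O = -6$ ($O = -2 - 4 = -6$)
$U{\left(D \right)} = -3 + 3 D$ ($U{\left(D \right)} = \left(-1 + D\right) 3 = -3 + 3 D$)
$J{\left(X,Z \right)} = 2 - \sqrt{X^{2} + Z^{2}}$
$y{\left(c \right)} = -125$
$y{\left(J{\left(U{\left(O \right)},-2 \right)} \right)} + 4837 = -125 + 4837 = 4712$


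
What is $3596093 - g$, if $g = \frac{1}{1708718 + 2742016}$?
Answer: $\frac{16005253382261}{4450734} \approx 3.5961 \cdot 10^{6}$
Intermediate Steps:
$g = \frac{1}{4450734} \approx 2.2468 \cdot 10^{-7}$
$3596093 - g = 3596093 - \frac{1}{4450734} = \frac{16005253382261}{4450734}$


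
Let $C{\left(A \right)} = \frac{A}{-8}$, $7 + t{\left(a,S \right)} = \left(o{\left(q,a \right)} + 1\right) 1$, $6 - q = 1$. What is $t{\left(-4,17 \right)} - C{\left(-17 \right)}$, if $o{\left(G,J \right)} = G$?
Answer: $- \frac{25}{8} \approx -3.125$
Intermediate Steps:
$q = 5$ ($q = 6 - 1 = 5$)
$t{\left(a,S \right)} = -1$ ($t{\left(a,S \right)} = -7 + \left(5 + 1\right) 1 = -7 + 6 \cdot 1 = -7 + 6 = -1$)
$C{\left(A \right)} = - \frac{A}{8}$ ($C{\left(A \right)} = A \left(- \frac{1}{8}\right) = - \frac{A}{8}$)
$t{\left(-4,17 \right)} - C{\left(-17 \right)} = -1 - \left(- \frac{1}{8}\right) \left(-17\right) = -1 - \frac{17}{8} = - \frac{25}{8}$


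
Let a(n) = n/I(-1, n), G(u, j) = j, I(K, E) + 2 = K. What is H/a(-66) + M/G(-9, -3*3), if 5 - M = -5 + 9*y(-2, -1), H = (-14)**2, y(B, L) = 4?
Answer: 1168/99 ≈ 11.798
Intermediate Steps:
I(K, E) = -2 + K
H = 196
a(n) = -n/3 (a(n) = n/(-2 - 1) = n/(-3) = n*(-1/3) = -n/3)
M = -26 (M = 5 - (-5 + 9*4) = 5 - (-5 + 36) = 5 - 1*31 = 5 - 31 = -26)
H/a(-66) + M/G(-9, -3*3) = 196/((-1/3*(-66))) - 26/((-3*3)) = 196/22 - 26/(-9) = 196*(1/22) - 26*(-1/9) = 98/11 + 26/9 = 1168/99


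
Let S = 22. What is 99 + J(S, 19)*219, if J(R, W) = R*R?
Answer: 106095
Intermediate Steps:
J(R, W) = R**2
99 + J(S, 19)*219 = 99 + 22**2*219 = 99 + 484*219 = 99 + 105996 = 106095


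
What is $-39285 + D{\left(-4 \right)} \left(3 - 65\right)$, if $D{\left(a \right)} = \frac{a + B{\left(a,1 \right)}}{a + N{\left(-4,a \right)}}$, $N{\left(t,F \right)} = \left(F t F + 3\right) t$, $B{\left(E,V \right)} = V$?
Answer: $- \frac{1571369}{40} \approx -39284.0$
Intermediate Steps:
$N{\left(t,F \right)} = t \left(3 + t F^{2}\right)$ ($N{\left(t,F \right)} = \left(t F^{2} + 3\right) t = \left(3 + t F^{2}\right) t = t \left(3 + t F^{2}\right)$)
$D{\left(a \right)} = \frac{1 + a}{-12 + a + 16 a^{2}}$ ($D{\left(a \right)} = \frac{a + 1}{a - 4 \left(3 - 4 a^{2}\right)} = \frac{1 + a}{a + \left(-12 + 16 a^{2}\right)} = \frac{1 + a}{-12 + a + 16 a^{2}}$)
$-39285 + D{\left(-4 \right)} \left(3 - 65\right) = -39285 + \frac{1 - 4}{-12 - 4 + 16 \left(-4\right)^{2}} \left(3 - 65\right) = -39285 + \frac{1}{-12 - 4 + 16 \cdot 16} \left(-3\right) \left(-62\right) = -39285 + \frac{1}{-12 - 4 + 256} \left(-3\right) \left(-62\right) = -39285 + \frac{1}{240} \left(-3\right) \left(-62\right) = -39285 - - \frac{31}{40} = -39285 + \frac{31}{40} = - \frac{1571369}{40}$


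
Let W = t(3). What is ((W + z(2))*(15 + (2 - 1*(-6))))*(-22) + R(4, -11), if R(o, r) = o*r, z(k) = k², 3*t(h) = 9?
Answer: -3586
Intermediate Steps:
t(h) = 3 (t(h) = (⅓)*9 = 3)
W = 3
((W + z(2))*(15 + (2 - 1*(-6))))*(-22) + R(4, -11) = ((3 + 2²)*(15 + (2 - 1*(-6))))*(-22) + 4*(-11) = ((3 + 4)*(15 + (2 + 6)))*(-22) - 44 = (7*(15 + 8))*(-22) - 44 = (7*23)*(-22) - 44 = 161*(-22) - 44 = -3542 - 44 = -3586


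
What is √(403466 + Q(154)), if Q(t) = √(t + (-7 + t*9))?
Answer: √(403466 + √1533) ≈ 635.22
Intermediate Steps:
Q(t) = √(-7 + 10*t) (Q(t) = √(t + (-7 + 9*t)) = √(-7 + 10*t))
√(403466 + Q(154)) = √(403466 + √(-7 + 10*154)) = √(403466 + √(-7 + 1540)) = √(403466 + √1533)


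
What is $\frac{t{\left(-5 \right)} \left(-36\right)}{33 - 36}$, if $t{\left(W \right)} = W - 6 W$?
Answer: $300$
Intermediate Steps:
$t{\left(W \right)} = - 5 W$ ($t{\left(W \right)} = W - 6 W = - 5 W$)
$\frac{t{\left(-5 \right)} \left(-36\right)}{33 - 36} = \frac{\left(-5\right) \left(-5\right) \left(-36\right)}{33 - 36} = \frac{25 \left(-36\right)}{-3} = \left(-900\right) \left(- \frac{1}{3}\right) = 300$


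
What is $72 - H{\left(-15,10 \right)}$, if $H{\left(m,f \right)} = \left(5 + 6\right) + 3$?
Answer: $58$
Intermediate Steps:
$H{\left(m,f \right)} = 14$ ($H{\left(m,f \right)} = 11 + 3 = 14$)
$72 - H{\left(-15,10 \right)} = 72 - 14 = 58$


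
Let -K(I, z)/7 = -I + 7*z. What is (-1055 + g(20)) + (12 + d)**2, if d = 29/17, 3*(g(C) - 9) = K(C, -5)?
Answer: -632750/867 ≈ -729.82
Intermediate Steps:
K(I, z) = -49*z + 7*I (K(I, z) = -7*(-I + 7*z) = -49*z + 7*I)
g(C) = 272/3 + 7*C/3 (g(C) = 9 + (-49*(-5) + 7*C)/3 = 9 + (245 + 7*C)/3 = 9 + (245/3 + 7*C/3) = 272/3 + 7*C/3)
d = 29/17 (d = 29*(1/17) = 29/17 ≈ 1.7059)
(-1055 + g(20)) + (12 + d)**2 = (-1055 + (272/3 + (7/3)*20)) + (12 + 29/17)**2 = (-1055 + (272/3 + 140/3)) + (233/17)**2 = (-1055 + 412/3) + 54289/289 = -2753/3 + 54289/289 = -632750/867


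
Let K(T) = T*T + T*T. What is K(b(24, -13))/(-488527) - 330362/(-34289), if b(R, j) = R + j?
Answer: 161382458836/16751102303 ≈ 9.6341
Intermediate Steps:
K(T) = 2*T² (K(T) = T² + T² = 2*T²)
K(b(24, -13))/(-488527) - 330362/(-34289) = (2*(24 - 13)²)/(-488527) - 330362/(-34289) = (2*11²)*(-1/488527) - 330362*(-1/34289) = (2*121)*(-1/488527) + 330362/34289 = 242*(-1/488527) + 330362/34289 = -242/488527 + 330362/34289 = 161382458836/16751102303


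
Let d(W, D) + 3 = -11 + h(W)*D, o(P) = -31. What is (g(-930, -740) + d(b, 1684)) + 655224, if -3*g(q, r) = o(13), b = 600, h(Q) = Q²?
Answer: 1820685661/3 ≈ 6.0690e+8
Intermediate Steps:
d(W, D) = -14 + D*W² (d(W, D) = -3 + (-11 + W²*D) = -3 + (-11 + D*W²) = -14 + D*W²)
g(q, r) = 31/3 (g(q, r) = -⅓*(-31) = 31/3)
(g(-930, -740) + d(b, 1684)) + 655224 = (31/3 + (-14 + 1684*600²)) + 655224 = (31/3 + (-14 + 1684*360000)) + 655224 = (31/3 + (-14 + 606240000)) + 655224 = (31/3 + 606239986) + 655224 = 1818719989/3 + 655224 = 1820685661/3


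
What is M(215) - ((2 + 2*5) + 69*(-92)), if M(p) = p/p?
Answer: 6337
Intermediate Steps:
M(p) = 1
M(215) - ((2 + 2*5) + 69*(-92)) = 1 - ((2 + 2*5) + 69*(-92)) = 1 - ((2 + 10) - 6348) = 1 - (12 - 6348) = 1 - 1*(-6336) = 1 + 6336 = 6337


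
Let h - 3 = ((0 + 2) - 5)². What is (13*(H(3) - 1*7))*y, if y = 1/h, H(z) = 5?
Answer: -13/6 ≈ -2.1667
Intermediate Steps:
h = 12 (h = 3 + ((0 + 2) - 5)² = 3 + (2 - 5)² = 3 + (-3)² = 3 + 9 = 12)
y = 1/12 ≈ 0.083333
(13*(H(3) - 1*7))*y = (13*(5 - 1*7))*(1/12) = (13*(5 - 7))*(1/12) = (13*(-2))*(1/12) = -26*1/12 = -13/6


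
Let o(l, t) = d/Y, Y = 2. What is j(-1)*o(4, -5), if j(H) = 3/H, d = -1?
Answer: 3/2 ≈ 1.5000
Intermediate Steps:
o(l, t) = -½ (o(l, t) = -1/2 = -1*½ = -½)
j(-1)*o(4, -5) = (3/(-1))*(-½) = (3*(-1))*(-½) = -3*(-½) = 3/2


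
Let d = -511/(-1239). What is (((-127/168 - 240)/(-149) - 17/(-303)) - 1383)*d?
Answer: -254939203853/447497064 ≈ -569.70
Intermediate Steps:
d = 73/177 (d = -511*(-1/1239) = 73/177 ≈ 0.41243)
(((-127/168 - 240)/(-149) - 17/(-303)) - 1383)*d = (((-127/168 - 240)/(-149) - 17/(-303)) - 1383)*(73/177) = (((-127*1/168 - 240)*(-1/149) - 17*(-1/303)) - 1383)*(73/177) = (((-127/168 - 240)*(-1/149) + 17/303) - 1383)*(73/177) = ((-40447/168*(-1/149) + 17/303) - 1383)*(73/177) = ((40447/25032 + 17/303) - 1383)*(73/177) = (4226995/2528232 - 1383)*(73/177) = -3492317861/2528232*73/177 = -254939203853/447497064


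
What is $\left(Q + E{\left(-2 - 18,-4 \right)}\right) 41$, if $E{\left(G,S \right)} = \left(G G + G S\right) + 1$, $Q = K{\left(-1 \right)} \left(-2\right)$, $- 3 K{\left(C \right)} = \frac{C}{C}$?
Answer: $\frac{59245}{3} \approx 19748.0$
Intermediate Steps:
$K{\left(C \right)} = - \frac{1}{3}$ ($K{\left(C \right)} = - \frac{C \frac{1}{C}}{3} = \left(- \frac{1}{3}\right) 1 = - \frac{1}{3}$)
$Q = \frac{2}{3}$ ($Q = \left(- \frac{1}{3}\right) \left(-2\right) = \frac{2}{3} \approx 0.66667$)
$E{\left(G,S \right)} = 1 + G^{2} + G S$ ($E{\left(G,S \right)} = \left(G^{2} + G S\right) + 1 = 1 + G^{2} + G S$)
$\left(Q + E{\left(-2 - 18,-4 \right)}\right) 41 = \left(\frac{2}{3} + \left(1 + \left(-2 - 18\right)^{2} + \left(-2 - 18\right) \left(-4\right)\right)\right) 41 = \left(\frac{2}{3} + \left(1 + \left(-20\right)^{2} - -80\right)\right) 41 = \left(\frac{2}{3} + \left(1 + 400 + 80\right)\right) 41 = \left(\frac{2}{3} + 481\right) 41 = \frac{1445}{3} \cdot 41 = \frac{59245}{3}$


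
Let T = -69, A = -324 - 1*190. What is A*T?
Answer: 35466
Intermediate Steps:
A = -514 (A = -324 - 190 = -514)
A*T = -514*(-69) = 35466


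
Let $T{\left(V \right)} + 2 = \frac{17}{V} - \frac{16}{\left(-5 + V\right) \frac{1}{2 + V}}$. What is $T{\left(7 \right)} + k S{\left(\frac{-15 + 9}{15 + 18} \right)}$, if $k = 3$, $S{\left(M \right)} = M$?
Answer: $- \frac{5553}{77} \approx -72.117$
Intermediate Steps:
$T{\left(V \right)} = -2 + \frac{17}{V} - \frac{16 \left(2 + V\right)}{-5 + V}$ ($T{\left(V \right)} = -2 + \left(\frac{17}{V} - \frac{16}{\left(-5 + V\right) \frac{1}{2 + V}}\right) = -2 + \left(\frac{17}{V} - \frac{16}{\frac{1}{2 + V} \left(-5 + V\right)}\right) = -2 - \left(- \frac{17}{V} + \frac{16 \left(2 + V\right)}{-5 + V}\right) = -2 + \frac{17}{V} - \frac{16 \left(2 + V\right)}{-5 + V}$)
$T{\left(7 \right)} + k S{\left(\frac{-15 + 9}{15 + 18} \right)} = \frac{-85 - 18 \cdot 7^{2} - 35}{7 \left(-5 + 7\right)} + 3 \frac{-15 + 9}{15 + 18} = \frac{-85 - 882 - 35}{7 \cdot 2} + 3 \left(- \frac{6}{33}\right) = \frac{1}{7} \cdot \frac{1}{2} \left(-85 - 882 - 35\right) + 3 \left(\left(-6\right) \frac{1}{33}\right) = \frac{1}{7} \cdot \frac{1}{2} \left(-1002\right) + 3 \left(- \frac{2}{11}\right) = - \frac{501}{7} - \frac{6}{11} = - \frac{5553}{77}$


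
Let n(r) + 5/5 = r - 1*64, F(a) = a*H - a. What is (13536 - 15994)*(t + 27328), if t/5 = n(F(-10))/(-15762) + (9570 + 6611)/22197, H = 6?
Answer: -1305814020583937/19437173 ≈ -6.7181e+7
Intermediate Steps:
F(a) = 5*a (F(a) = a*6 - a = 6*a - a = 5*a)
n(r) = -65 + r (n(r) = -1 + (r - 1*64) = -1 + (r - 64) = -1 + (-64 + r) = -65 + r)
t = 143109765/38874346 (t = 5*((-65 + 5*(-10))/(-15762) + (9570 + 6611)/22197) = 5*((-65 - 50)*(-1/15762) + 16181*(1/22197)) = 5*(-115*(-1/15762) + 16181/22197) = 5*(115/15762 + 16181/22197) = 5*(28621953/38874346) = 143109765/38874346 ≈ 3.6813)
(13536 - 15994)*(t + 27328) = (13536 - 15994)*(143109765/38874346 + 27328) = -2458*1062501237253/38874346 = -1305814020583937/19437173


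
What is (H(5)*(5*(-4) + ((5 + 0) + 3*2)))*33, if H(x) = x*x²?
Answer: -37125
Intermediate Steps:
H(x) = x³
(H(5)*(5*(-4) + ((5 + 0) + 3*2)))*33 = (5³*(5*(-4) + ((5 + 0) + 3*2)))*33 = (125*(-20 + (5 + 6)))*33 = (125*(-20 + 11))*33 = (125*(-9))*33 = -1125*33 = -37125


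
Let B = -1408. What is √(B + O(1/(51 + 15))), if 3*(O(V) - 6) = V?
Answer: I*√6107090/66 ≈ 37.443*I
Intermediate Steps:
O(V) = 6 + V/3
√(B + O(1/(51 + 15))) = √(-1408 + (6 + 1/(3*(51 + 15)))) = √(-1408 + (6 + (⅓)/66)) = √(-1408 + (6 + (⅓)*(1/66))) = √(-1408 + (6 + 1/198)) = √(-1408 + 1189/198) = √(-277595/198) = I*√6107090/66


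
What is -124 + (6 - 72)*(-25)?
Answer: 1526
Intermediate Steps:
-124 + (6 - 72)*(-25) = -124 - 66*(-25) = -124 + 1650 = 1526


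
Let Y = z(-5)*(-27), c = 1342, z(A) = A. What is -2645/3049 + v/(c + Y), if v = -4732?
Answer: -2619219/643339 ≈ -4.0713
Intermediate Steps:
Y = 135 (Y = -5*(-27) = 135)
-2645/3049 + v/(c + Y) = -2645/3049 - 4732/(1342 + 135) = -2645*1/3049 - 4732/1477 = -2645/3049 - 4732*1/1477 = -2645/3049 - 676/211 = -2619219/643339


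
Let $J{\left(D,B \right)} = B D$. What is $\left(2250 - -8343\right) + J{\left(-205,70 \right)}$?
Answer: $-3757$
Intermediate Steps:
$\left(2250 - -8343\right) + J{\left(-205,70 \right)} = \left(2250 - -8343\right) + 70 \left(-205\right) = \left(2250 + 8343\right) - 14350 = 10593 - 14350 = -3757$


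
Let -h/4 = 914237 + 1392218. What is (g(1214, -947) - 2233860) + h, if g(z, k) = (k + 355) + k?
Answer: -11461219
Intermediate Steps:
g(z, k) = 355 + 2*k (g(z, k) = (355 + k) + k = 355 + 2*k)
h = -9225820 (h = -4*(914237 + 1392218) = -4*2306455 = -9225820)
(g(1214, -947) - 2233860) + h = ((355 + 2*(-947)) - 2233860) - 9225820 = ((355 - 1894) - 2233860) - 9225820 = (-1539 - 2233860) - 9225820 = -2235399 - 9225820 = -11461219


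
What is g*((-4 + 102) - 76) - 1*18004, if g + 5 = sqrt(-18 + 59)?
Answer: -18114 + 22*sqrt(41) ≈ -17973.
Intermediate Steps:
g = -5 + sqrt(41) (g = -5 + sqrt(-18 + 59) = -5 + sqrt(41) ≈ 1.4031)
g*((-4 + 102) - 76) - 1*18004 = (-5 + sqrt(41))*((-4 + 102) - 76) - 1*18004 = (-5 + sqrt(41))*(98 - 76) - 18004 = (-5 + sqrt(41))*22 - 18004 = (-110 + 22*sqrt(41)) - 18004 = -18114 + 22*sqrt(41)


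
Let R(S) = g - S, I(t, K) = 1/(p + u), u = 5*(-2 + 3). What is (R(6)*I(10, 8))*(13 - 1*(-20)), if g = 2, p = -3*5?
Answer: 66/5 ≈ 13.200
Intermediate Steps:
p = -15
u = 5 (u = 5*1 = 5)
I(t, K) = -⅒ (I(t, K) = 1/(-15 + 5) = 1/(-10) = -⅒)
R(S) = 2 - S
(R(6)*I(10, 8))*(13 - 1*(-20)) = ((2 - 1*6)*(-⅒))*(13 - 1*(-20)) = ((2 - 6)*(-⅒))*(13 + 20) = -4*(-⅒)*33 = (⅖)*33 = 66/5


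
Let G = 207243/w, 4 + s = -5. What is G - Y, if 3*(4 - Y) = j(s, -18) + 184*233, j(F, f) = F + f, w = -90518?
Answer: 3876535765/271554 ≈ 14275.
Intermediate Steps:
s = -9 (s = -4 - 5 = -9)
Y = -42833/3 (Y = 4 - ((-9 - 18) + 184*233)/3 = 4 - (-27 + 42872)/3 = 4 - ⅓*42845 = 4 - 42845/3 = -42833/3 ≈ -14278.)
G = -207243/90518 (G = 207243/(-90518) = 207243*(-1/90518) = -207243/90518 ≈ -2.2895)
G - Y = -207243/90518 - 1*(-42833/3) = -207243/90518 + 42833/3 = 3876535765/271554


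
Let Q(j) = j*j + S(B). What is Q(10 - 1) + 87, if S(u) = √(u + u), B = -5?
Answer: 168 + I*√10 ≈ 168.0 + 3.1623*I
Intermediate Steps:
S(u) = √2*√u (S(u) = √(2*u) = √2*√u)
Q(j) = j² + I*√10 (Q(j) = j*j + √2*√(-5) = j² + √2*(I*√5) = j² + I*√10)
Q(10 - 1) + 87 = ((10 - 1)² + I*√10) + 87 = (9² + I*√10) + 87 = (81 + I*√10) + 87 = 168 + I*√10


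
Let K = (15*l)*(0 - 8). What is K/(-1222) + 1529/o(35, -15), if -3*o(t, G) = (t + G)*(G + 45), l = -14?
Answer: -1102219/122200 ≈ -9.0198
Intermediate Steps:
o(t, G) = -(45 + G)*(G + t)/3 (o(t, G) = -(t + G)*(G + 45)/3 = -(G + t)*(45 + G)/3 = -(45 + G)*(G + t)/3)
K = 1680 (K = (15*(-14))*(0 - 8) = -210*(-8) = 1680)
K/(-1222) + 1529/o(35, -15) = 1680/(-1222) + 1529/(-15*(-15) - 15*35 - ⅓*(-15)² - ⅓*(-15)*35) = 1680*(-1/1222) + 1529/(225 - 525 - ⅓*225 + 175) = -840/611 + 1529/(225 - 525 - 75 + 175) = -840/611 + 1529/(-200) = -840/611 + 1529*(-1/200) = -840/611 - 1529/200 = -1102219/122200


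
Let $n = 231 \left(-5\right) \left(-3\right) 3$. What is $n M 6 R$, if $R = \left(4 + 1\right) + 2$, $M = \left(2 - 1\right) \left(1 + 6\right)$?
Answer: $3056130$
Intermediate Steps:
$n = 10395$ ($n = 231 \cdot 15 \cdot 3 = 231 \cdot 45 = 10395$)
$M = 7$ ($M = 1 \cdot 7 = 7$)
$R = 7$ ($R = 5 + 2 = 7$)
$n M 6 R = 10395 \cdot 7 \cdot 6 \cdot 7 = 10395 \cdot 42 \cdot 7 = 10395 \cdot 294 = 3056130$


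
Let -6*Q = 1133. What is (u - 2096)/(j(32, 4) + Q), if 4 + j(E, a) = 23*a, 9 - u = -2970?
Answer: -5298/605 ≈ -8.7570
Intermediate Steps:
Q = -1133/6 (Q = -⅙*1133 = -1133/6 ≈ -188.83)
u = 2979 (u = 9 - 1*(-2970) = 9 + 2970 = 2979)
j(E, a) = -4 + 23*a
(u - 2096)/(j(32, 4) + Q) = (2979 - 2096)/((-4 + 23*4) - 1133/6) = 883/((-4 + 92) - 1133/6) = 883/(88 - 1133/6) = 883/(-605/6) = 883*(-6/605) = -5298/605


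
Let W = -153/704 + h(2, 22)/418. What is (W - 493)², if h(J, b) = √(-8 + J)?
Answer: 43524037419481/178917376 - 18275*I*√6/7744 ≈ 2.4326e+5 - 5.7805*I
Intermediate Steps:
W = -153/704 + I*√6/418 (W = -153/704 + √(-8 + 2)/418 = -153*1/704 + √(-6)*(1/418) = -153/704 + (I*√6)*(1/418) = -153/704 + I*√6/418 ≈ -0.21733 + 0.00586*I)
(W - 493)² = ((-153/704 + I*√6/418) - 493)² = (-347225/704 + I*√6/418)²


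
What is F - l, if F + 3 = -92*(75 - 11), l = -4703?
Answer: -1188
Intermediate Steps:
F = -5891 (F = -3 - 92*(75 - 11) = -3 - 92*64 = -3 - 5888 = -5891)
F - l = -5891 - 1*(-4703) = -5891 + 4703 = -1188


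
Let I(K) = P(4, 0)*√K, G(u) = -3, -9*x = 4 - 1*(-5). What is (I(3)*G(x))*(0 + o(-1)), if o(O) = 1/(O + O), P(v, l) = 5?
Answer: 15*√3/2 ≈ 12.990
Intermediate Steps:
x = -1 (x = -(4 - 1*(-5))/9 = -(4 + 5)/9 = -⅑*9 = -1)
o(O) = 1/(2*O)
I(K) = 5*√K
(I(3)*G(x))*(0 + o(-1)) = ((5*√3)*(-3))*(0 + (½)/(-1)) = (-15*√3)*(0 + (½)*(-1)) = (-15*√3)*(0 - ½) = -15*√3*(-½) = 15*√3/2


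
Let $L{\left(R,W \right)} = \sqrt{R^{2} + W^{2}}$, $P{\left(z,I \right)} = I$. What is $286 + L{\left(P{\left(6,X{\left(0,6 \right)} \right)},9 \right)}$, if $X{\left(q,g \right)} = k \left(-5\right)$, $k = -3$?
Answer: $286 + 3 \sqrt{34} \approx 303.49$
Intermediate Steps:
$X{\left(q,g \right)} = 15$ ($X{\left(q,g \right)} = \left(-3\right) \left(-5\right) = 15$)
$286 + L{\left(P{\left(6,X{\left(0,6 \right)} \right)},9 \right)} = 286 + \sqrt{15^{2} + 9^{2}} = 286 + \sqrt{225 + 81} = 286 + \sqrt{306} = 286 + 3 \sqrt{34}$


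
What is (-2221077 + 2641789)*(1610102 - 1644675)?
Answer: -14545275976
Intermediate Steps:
(-2221077 + 2641789)*(1610102 - 1644675) = 420712*(-34573) = -14545275976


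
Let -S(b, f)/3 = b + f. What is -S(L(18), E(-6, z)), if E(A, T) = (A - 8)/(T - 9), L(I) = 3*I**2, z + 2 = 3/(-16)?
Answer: 522636/179 ≈ 2919.8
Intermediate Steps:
z = -35/16 (z = -2 + 3/(-16) = -2 + 3*(-1/16) = -2 - 3/16 = -35/16 ≈ -2.1875)
E(A, T) = (-8 + A)/(-9 + T)
S(b, f) = -3*b - 3*f (S(b, f) = -3*(b + f) = -3*b - 3*f)
-S(L(18), E(-6, z)) = -(-9*18**2 - 3*(-8 - 6)/(-9 - 35/16)) = -(-9*324 - 3*(-14)/(-179/16)) = -(-3*972 - (-48)*(-14)/179) = -(-2916 - 3*224/179) = -(-2916 - 672/179) = -1*(-522636/179) = 522636/179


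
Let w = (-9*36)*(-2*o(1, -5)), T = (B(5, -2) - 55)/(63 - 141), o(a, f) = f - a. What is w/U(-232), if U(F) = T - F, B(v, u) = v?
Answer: -151632/9073 ≈ -16.712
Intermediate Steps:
T = 25/39 (T = (5 - 55)/(63 - 141) = -50/(-78) = -50*(-1/78) = 25/39 ≈ 0.64103)
U(F) = 25/39 - F
w = -3888 (w = (-9*36)*(-2*(-5 - 1*1)) = -(-648)*(-5 - 1) = -(-648)*(-6) = -324*12 = -3888)
w/U(-232) = -3888/(25/39 - 1*(-232)) = -3888/(25/39 + 232) = -3888/9073/39 = -3888*39/9073 = -151632/9073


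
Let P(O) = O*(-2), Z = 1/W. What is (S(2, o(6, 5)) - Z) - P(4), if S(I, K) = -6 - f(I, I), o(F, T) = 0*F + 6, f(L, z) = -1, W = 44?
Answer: 131/44 ≈ 2.9773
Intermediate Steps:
o(F, T) = 6 (o(F, T) = 0 + 6 = 6)
Z = 1/44 ≈ 0.022727
S(I, K) = -5 (S(I, K) = -6 - 1*(-1) = -6 + 1 = -5)
P(O) = -2*O
(S(2, o(6, 5)) - Z) - P(4) = (-5 - 1*1/44) - (-2)*4 = (-5 - 1/44) - 1*(-8) = -221/44 + 8 = 131/44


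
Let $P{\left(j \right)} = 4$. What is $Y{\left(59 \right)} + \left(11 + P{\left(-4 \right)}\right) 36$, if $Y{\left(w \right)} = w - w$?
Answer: $540$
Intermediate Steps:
$Y{\left(w \right)} = 0$
$Y{\left(59 \right)} + \left(11 + P{\left(-4 \right)}\right) 36 = 0 + \left(11 + 4\right) 36 = 0 + 15 \cdot 36 = 0 + 540 = 540$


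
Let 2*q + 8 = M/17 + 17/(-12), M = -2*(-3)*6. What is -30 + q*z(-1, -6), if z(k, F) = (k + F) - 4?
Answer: 4139/408 ≈ 10.145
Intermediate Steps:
M = 36 (M = 6*6 = 36)
z(k, F) = -4 + F + k (z(k, F) = (F + k) - 4 = -4 + F + k)
q = -1489/408 (q = -4 + (36/17 + 17/(-12))/2 = -4 + (36*(1/17) + 17*(-1/12))/2 = -4 + (36/17 - 17/12)/2 = -4 + (1/2)*(143/204) = -4 + 143/408 = -1489/408 ≈ -3.6495)
-30 + q*z(-1, -6) = -30 - 1489*(-4 - 6 - 1)/408 = -30 - 1489/408*(-11) = -30 + 16379/408 = 4139/408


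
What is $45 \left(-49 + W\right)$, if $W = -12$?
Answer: $-2745$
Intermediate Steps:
$45 \left(-49 + W\right) = 45 \left(-49 - 12\right) = 45 \left(-61\right) = -2745$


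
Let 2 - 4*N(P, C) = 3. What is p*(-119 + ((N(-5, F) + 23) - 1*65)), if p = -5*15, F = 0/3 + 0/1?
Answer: 48375/4 ≈ 12094.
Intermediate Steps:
F = 0 (F = 0*(⅓) + 0*1 = 0 + 0 = 0)
N(P, C) = -¼ (N(P, C) = ½ - ¼*3 = ½ - ¾ = -¼)
p = -75
p*(-119 + ((N(-5, F) + 23) - 1*65)) = -75*(-119 + ((-¼ + 23) - 1*65)) = -75*(-119 + (91/4 - 65)) = -75*(-119 - 169/4) = -75*(-645/4) = 48375/4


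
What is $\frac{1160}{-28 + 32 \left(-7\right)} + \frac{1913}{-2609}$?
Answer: $- \frac{877129}{164367} \approx -5.3364$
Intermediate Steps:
$\frac{1160}{-28 + 32 \left(-7\right)} + \frac{1913}{-2609} = \frac{1160}{-28 - 224} + 1913 \left(- \frac{1}{2609}\right) = \frac{1160}{-252} - \frac{1913}{2609} = 1160 \left(- \frac{1}{252}\right) - \frac{1913}{2609} = - \frac{290}{63} - \frac{1913}{2609} = - \frac{877129}{164367}$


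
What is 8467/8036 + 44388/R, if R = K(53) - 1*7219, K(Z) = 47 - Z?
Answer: -295527893/58060100 ≈ -5.0900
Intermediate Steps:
R = -7225 (R = (47 - 1*53) - 1*7219 = (47 - 53) - 7219 = -6 - 7219 = -7225)
8467/8036 + 44388/R = 8467/8036 + 44388/(-7225) = 8467*(1/8036) + 44388*(-1/7225) = 8467/8036 - 44388/7225 = -295527893/58060100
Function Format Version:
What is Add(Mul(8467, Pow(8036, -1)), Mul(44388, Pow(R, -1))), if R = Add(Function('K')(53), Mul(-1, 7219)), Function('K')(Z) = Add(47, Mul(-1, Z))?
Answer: Rational(-295527893, 58060100) ≈ -5.0900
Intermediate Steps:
R = -7225 (R = Add(Add(47, Mul(-1, 53)), Mul(-1, 7219)) = Add(Add(47, -53), -7219) = Add(-6, -7219) = -7225)
Add(Mul(8467, Pow(8036, -1)), Mul(44388, Pow(R, -1))) = Add(Mul(8467, Pow(8036, -1)), Mul(44388, Pow(-7225, -1))) = Add(Mul(8467, Rational(1, 8036)), Mul(44388, Rational(-1, 7225))) = Add(Rational(8467, 8036), Rational(-44388, 7225)) = Rational(-295527893, 58060100)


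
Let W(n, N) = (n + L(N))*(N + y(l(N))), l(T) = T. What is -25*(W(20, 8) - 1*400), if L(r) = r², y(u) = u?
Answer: -23600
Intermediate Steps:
W(n, N) = 2*N*(n + N²) (W(n, N) = (n + N²)*(N + N) = (n + N²)*(2*N) = 2*N*(n + N²))
-25*(W(20, 8) - 1*400) = -25*(2*8*(20 + 8²) - 1*400) = -25*(2*8*(20 + 64) - 400) = -25*(2*8*84 - 400) = -25*(1344 - 400) = -25*944 = -23600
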